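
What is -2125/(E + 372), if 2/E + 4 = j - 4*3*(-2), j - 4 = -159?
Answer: -16875/2954 ≈ -5.7126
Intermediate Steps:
j = -155 (j = 4 - 159 = -155)
E = -2/135 (E = 2/(-4 + (-155 - 4*3*(-2))) = 2/(-4 + (-155 - 12*(-2))) = 2/(-4 + (-155 + 24)) = 2/(-4 - 131) = 2/(-135) = 2*(-1/135) = -2/135 ≈ -0.014815)
-2125/(E + 372) = -2125/(-2/135 + 372) = -2125/50218/135 = -2125*135/50218 = -16875/2954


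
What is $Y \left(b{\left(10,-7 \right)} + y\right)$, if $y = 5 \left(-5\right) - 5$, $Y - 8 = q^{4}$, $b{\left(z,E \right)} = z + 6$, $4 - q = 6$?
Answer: $-336$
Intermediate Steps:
$q = -2$ ($q = 4 - 6 = -2$)
$b{\left(z,E \right)} = 6 + z$
$Y = 24$ ($Y = 8 + \left(-2\right)^{4} = 8 + 16 = 24$)
$y = -30$ ($y = -25 - 5 = -30$)
$Y \left(b{\left(10,-7 \right)} + y\right) = 24 \left(\left(6 + 10\right) - 30\right) = 24 \left(16 - 30\right) = 24 \left(-14\right) = -336$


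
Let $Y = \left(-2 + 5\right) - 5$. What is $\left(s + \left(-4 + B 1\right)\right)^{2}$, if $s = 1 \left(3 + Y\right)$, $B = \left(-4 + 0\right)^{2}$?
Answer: $169$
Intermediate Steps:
$B = 16$ ($B = \left(-4\right)^{2} = 16$)
$Y = -2$ ($Y = 3 - 5 = -2$)
$s = 1$ ($s = 1 \left(3 - 2\right) = 1 \cdot 1 = 1$)
$\left(s + \left(-4 + B 1\right)\right)^{2} = \left(1 + \left(-4 + 16 \cdot 1\right)\right)^{2} = \left(1 + \left(-4 + 16\right)\right)^{2} = \left(1 + 12\right)^{2} = 13^{2} = 169$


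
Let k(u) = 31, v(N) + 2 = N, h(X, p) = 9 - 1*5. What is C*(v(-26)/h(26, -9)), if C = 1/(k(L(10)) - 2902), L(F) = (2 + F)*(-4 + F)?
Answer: 7/2871 ≈ 0.0024382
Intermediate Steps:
L(F) = (-4 + F)*(2 + F)
h(X, p) = 4 (h(X, p) = 9 - 5 = 4)
v(N) = -2 + N
C = -1/2871 (C = 1/(31 - 2902) = 1/(-2871) = -1/2871 ≈ -0.00034831)
C*(v(-26)/h(26, -9)) = -(-2 - 26)/(2871*4) = -(-28)/(2871*4) = -1/2871*(-7) = 7/2871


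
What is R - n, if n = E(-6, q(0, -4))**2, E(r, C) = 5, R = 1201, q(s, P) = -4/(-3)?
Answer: 1176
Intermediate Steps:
q(s, P) = 4/3 (q(s, P) = -4*(-1/3) = 4/3)
n = 25 (n = 5**2 = 25)
R - n = 1201 - 1*25 = 1201 - 25 = 1176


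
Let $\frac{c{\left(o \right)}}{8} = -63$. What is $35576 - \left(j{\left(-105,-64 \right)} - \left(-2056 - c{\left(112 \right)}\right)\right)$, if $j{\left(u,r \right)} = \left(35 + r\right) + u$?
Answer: $34158$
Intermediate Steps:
$c{\left(o \right)} = -504$ ($c{\left(o \right)} = 8 \left(-63\right) = -504$)
$j{\left(u,r \right)} = 35 + r + u$
$35576 - \left(j{\left(-105,-64 \right)} - \left(-2056 - c{\left(112 \right)}\right)\right) = 35576 - \left(\left(35 - 64 - 105\right) - \left(-2056 - -504\right)\right) = 35576 - \left(-134 - \left(-2056 + 504\right)\right) = 35576 - \left(-134 - -1552\right) = 35576 - \left(-134 + 1552\right) = 35576 - 1418 = 34158$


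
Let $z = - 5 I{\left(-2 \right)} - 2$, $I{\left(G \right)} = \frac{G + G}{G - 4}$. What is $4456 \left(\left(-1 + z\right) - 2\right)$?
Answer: $- \frac{111400}{3} \approx -37133.0$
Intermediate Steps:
$I{\left(G \right)} = \frac{2 G}{-4 + G}$
$z = - \frac{16}{3}$ ($z = - 5 \cdot 2 \left(-2\right) \frac{1}{-4 - 2} - 2 = - 5 \cdot 2 \left(-2\right) \frac{1}{-6} - 2 = - 5 \cdot 2 \left(-2\right) \left(- \frac{1}{6}\right) - 2 = \left(-5\right) \frac{2}{3} - 2 = - \frac{10}{3} - 2 = - \frac{16}{3} \approx -5.3333$)
$4456 \left(\left(-1 + z\right) - 2\right) = 4456 \left(\left(-1 - \frac{16}{3}\right) - 2\right) = 4456 \left(- \frac{19}{3} - 2\right) = 4456 \left(- \frac{25}{3}\right) = - \frac{111400}{3}$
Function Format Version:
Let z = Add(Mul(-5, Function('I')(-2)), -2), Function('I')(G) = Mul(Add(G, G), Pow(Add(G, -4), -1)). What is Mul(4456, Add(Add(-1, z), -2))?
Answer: Rational(-111400, 3) ≈ -37133.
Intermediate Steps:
Function('I')(G) = Mul(2, G, Pow(Add(-4, G), -1)) (Function('I')(G) = Mul(Mul(2, G), Pow(Add(-4, G), -1)) = Mul(2, G, Pow(Add(-4, G), -1)))
z = Rational(-16, 3) (z = Add(Mul(-5, Mul(2, -2, Pow(Add(-4, -2), -1))), -2) = Add(Mul(-5, Mul(2, -2, Pow(-6, -1))), -2) = Add(Mul(-5, Mul(2, -2, Rational(-1, 6))), -2) = Add(Mul(-5, Rational(2, 3)), -2) = Add(Rational(-10, 3), -2) = Rational(-16, 3) ≈ -5.3333)
Mul(4456, Add(Add(-1, z), -2)) = Mul(4456, Add(Add(-1, Rational(-16, 3)), -2)) = Mul(4456, Add(Rational(-19, 3), -2)) = Mul(4456, Rational(-25, 3)) = Rational(-111400, 3)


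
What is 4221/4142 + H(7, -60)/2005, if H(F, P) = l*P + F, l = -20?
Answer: 13462499/8304710 ≈ 1.6211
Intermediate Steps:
H(F, P) = F - 20*P (H(F, P) = -20*P + F = F - 20*P)
4221/4142 + H(7, -60)/2005 = 4221/4142 + (7 - 20*(-60))/2005 = 4221*(1/4142) + (7 + 1200)*(1/2005) = 4221/4142 + 1207*(1/2005) = 4221/4142 + 1207/2005 = 13462499/8304710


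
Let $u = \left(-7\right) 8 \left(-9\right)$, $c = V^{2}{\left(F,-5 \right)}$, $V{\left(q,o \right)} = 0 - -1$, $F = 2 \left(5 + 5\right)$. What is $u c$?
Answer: $504$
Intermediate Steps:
$F = 20$ ($F = 2 \cdot 10 = 20$)
$V{\left(q,o \right)} = 1$ ($V{\left(q,o \right)} = 0 + 1 = 1$)
$c = 1$ ($c = 1^{2} = 1$)
$u = 504$ ($u = \left(-56\right) \left(-9\right) = 504$)
$u c = 504 \cdot 1 = 504$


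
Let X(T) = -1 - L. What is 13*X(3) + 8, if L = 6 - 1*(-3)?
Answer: -122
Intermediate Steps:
L = 9 (L = 6 + 3 = 9)
X(T) = -10 (X(T) = -1 - 1*9 = -1 - 9 = -10)
13*X(3) + 8 = 13*(-10) + 8 = -130 + 8 = -122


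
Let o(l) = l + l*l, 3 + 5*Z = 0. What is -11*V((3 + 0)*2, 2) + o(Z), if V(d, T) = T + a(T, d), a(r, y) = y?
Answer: -2206/25 ≈ -88.240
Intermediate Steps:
Z = -⅗ (Z = -⅗ + (⅕)*0 = -⅗ + 0 = -⅗ ≈ -0.60000)
V(d, T) = T + d
o(l) = l + l²
-11*V((3 + 0)*2, 2) + o(Z) = -11*(2 + (3 + 0)*2) - 3*(1 - ⅗)/5 = -11*(2 + 3*2) - ⅗*⅖ = -11*(2 + 6) - 6/25 = -11*8 - 6/25 = -88 - 6/25 = -2206/25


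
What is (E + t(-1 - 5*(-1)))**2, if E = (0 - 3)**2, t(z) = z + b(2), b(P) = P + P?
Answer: 289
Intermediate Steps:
b(P) = 2*P
t(z) = 4 + z (t(z) = z + 2*2 = z + 4 = 4 + z)
E = 9 (E = (-3)**2 = 9)
(E + t(-1 - 5*(-1)))**2 = (9 + (4 + (-1 - 5*(-1))))**2 = (9 + (4 + (-1 + 5)))**2 = (9 + (4 + 4))**2 = (9 + 8)**2 = 17**2 = 289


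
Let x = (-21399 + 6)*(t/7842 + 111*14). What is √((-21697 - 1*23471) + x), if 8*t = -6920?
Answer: I*√227453561235030/2614 ≈ 5769.5*I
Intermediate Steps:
t = -865 (t = (⅛)*(-6920) = -865)
x = -86895534993/2614 (x = (-21399 + 6)*(-865/7842 + 111*14) = -21393*(-865*1/7842 + 1554) = -21393*(-865/7842 + 1554) = -21393*12185603/7842 = -86895534993/2614 ≈ -3.3242e+7)
√((-21697 - 1*23471) + x) = √((-21697 - 1*23471) - 86895534993/2614) = √((-21697 - 23471) - 86895534993/2614) = √(-45168 - 86895534993/2614) = √(-87013604145/2614) = I*√227453561235030/2614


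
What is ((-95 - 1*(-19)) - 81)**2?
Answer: 24649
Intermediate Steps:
((-95 - 1*(-19)) - 81)**2 = ((-95 + 19) - 81)**2 = (-76 - 81)**2 = (-157)**2 = 24649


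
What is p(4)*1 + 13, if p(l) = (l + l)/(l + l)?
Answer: 14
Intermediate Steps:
p(l) = 1 (p(l) = (2*l)/((2*l)) = (2*l)*(1/(2*l)) = 1)
p(4)*1 + 13 = 1*1 + 13 = 1 + 13 = 14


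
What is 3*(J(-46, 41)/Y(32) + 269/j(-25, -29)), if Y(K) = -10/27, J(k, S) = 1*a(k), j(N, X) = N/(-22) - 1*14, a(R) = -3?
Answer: -108771/2830 ≈ -38.435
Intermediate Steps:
j(N, X) = -14 - N/22 (j(N, X) = N*(-1/22) - 14 = -N/22 - 14 = -14 - N/22)
J(k, S) = -3 (J(k, S) = 1*(-3) = -3)
Y(K) = -10/27 (Y(K) = -10*1/27 = -10/27)
3*(J(-46, 41)/Y(32) + 269/j(-25, -29)) = 3*(-3/(-10/27) + 269/(-14 - 1/22*(-25))) = 3*(-3*(-27/10) + 269/(-14 + 25/22)) = 3*(81/10 + 269/(-283/22)) = 3*(81/10 + 269*(-22/283)) = 3*(81/10 - 5918/283) = 3*(-36257/2830) = -108771/2830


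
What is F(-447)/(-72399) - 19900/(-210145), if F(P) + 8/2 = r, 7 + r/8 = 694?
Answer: 57324752/3042857571 ≈ 0.018839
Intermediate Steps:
r = 5496 (r = -56 + 8*694 = -56 + 5552 = 5496)
F(P) = 5492 (F(P) = -4 + 5496 = 5492)
F(-447)/(-72399) - 19900/(-210145) = 5492/(-72399) - 19900/(-210145) = 5492*(-1/72399) - 19900*(-1/210145) = -5492/72399 + 3980/42029 = 57324752/3042857571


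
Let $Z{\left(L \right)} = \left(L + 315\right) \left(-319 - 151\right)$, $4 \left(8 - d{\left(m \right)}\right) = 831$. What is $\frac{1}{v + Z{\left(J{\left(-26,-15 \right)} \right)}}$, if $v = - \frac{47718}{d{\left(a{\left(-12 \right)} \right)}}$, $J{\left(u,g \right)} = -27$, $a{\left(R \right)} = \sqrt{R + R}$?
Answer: $- \frac{799}{107961768} \approx -7.4008 \cdot 10^{-6}$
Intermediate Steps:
$a{\left(R \right)} = \sqrt{2} \sqrt{R}$ ($a{\left(R \right)} = \sqrt{2 R} = \sqrt{2} \sqrt{R}$)
$d{\left(m \right)} = - \frac{799}{4}$ ($d{\left(m \right)} = 8 - \frac{831}{4} = - \frac{799}{4}$)
$Z{\left(L \right)} = -148050 - 470 L$ ($Z{\left(L \right)} = \left(315 + L\right) \left(-470\right) = -148050 - 470 L$)
$v = \frac{190872}{799}$ ($v = - \frac{47718}{- \frac{799}{4}} = \left(-47718\right) \left(- \frac{4}{799}\right) = \frac{190872}{799} \approx 238.89$)
$\frac{1}{v + Z{\left(J{\left(-26,-15 \right)} \right)}} = \frac{1}{\frac{190872}{799} - 135360} = \frac{1}{- \frac{107961768}{799}} = - \frac{799}{107961768}$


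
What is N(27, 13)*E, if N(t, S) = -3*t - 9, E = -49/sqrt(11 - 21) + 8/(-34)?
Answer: 360/17 - 441*I*sqrt(10) ≈ 21.176 - 1394.6*I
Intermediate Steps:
E = -4/17 + 49*I*sqrt(10)/10 (E = -49*(-I*sqrt(10)/10) + 8*(-1/34) = -49*(-I*sqrt(10)/10) - 4/17 = -(-49)*I*sqrt(10)/10 - 4/17 = 49*I*sqrt(10)/10 - 4/17 = -4/17 + 49*I*sqrt(10)/10 ≈ -0.23529 + 15.495*I)
N(t, S) = -9 - 3*t
N(27, 13)*E = (-9 - 3*27)*(-4/17 + 49*I*sqrt(10)/10) = (-9 - 81)*(-4/17 + 49*I*sqrt(10)/10) = -90*(-4/17 + 49*I*sqrt(10)/10) = 360/17 - 441*I*sqrt(10)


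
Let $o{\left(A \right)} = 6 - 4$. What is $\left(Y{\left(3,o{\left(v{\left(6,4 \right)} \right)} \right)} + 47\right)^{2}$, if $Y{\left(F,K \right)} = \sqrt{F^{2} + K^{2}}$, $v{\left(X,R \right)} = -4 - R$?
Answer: $\left(47 + \sqrt{13}\right)^{2} \approx 2560.9$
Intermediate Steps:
$o{\left(A \right)} = 2$
$\left(Y{\left(3,o{\left(v{\left(6,4 \right)} \right)} \right)} + 47\right)^{2} = \left(\sqrt{3^{2} + 2^{2}} + 47\right)^{2} = \left(\sqrt{9 + 4} + 47\right)^{2} = \left(\sqrt{13} + 47\right)^{2} = \left(47 + \sqrt{13}\right)^{2}$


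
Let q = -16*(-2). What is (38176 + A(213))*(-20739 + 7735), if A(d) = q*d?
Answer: -585075968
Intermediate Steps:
q = 32
A(d) = 32*d
(38176 + A(213))*(-20739 + 7735) = (38176 + 32*213)*(-20739 + 7735) = (38176 + 6816)*(-13004) = 44992*(-13004) = -585075968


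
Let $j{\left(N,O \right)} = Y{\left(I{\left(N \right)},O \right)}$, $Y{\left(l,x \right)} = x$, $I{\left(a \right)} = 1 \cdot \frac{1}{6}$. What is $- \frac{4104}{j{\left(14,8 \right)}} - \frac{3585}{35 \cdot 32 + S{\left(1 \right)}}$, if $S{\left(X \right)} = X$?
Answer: $- \frac{578658}{1121} \approx -516.2$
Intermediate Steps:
$I{\left(a \right)} = \frac{1}{6}$ ($I{\left(a \right)} = 1 \cdot \frac{1}{6} = \frac{1}{6}$)
$j{\left(N,O \right)} = O$
$- \frac{4104}{j{\left(14,8 \right)}} - \frac{3585}{35 \cdot 32 + S{\left(1 \right)}} = - \frac{4104}{8} - \frac{3585}{35 \cdot 32 + 1} = \left(-4104\right) \frac{1}{8} - \frac{3585}{1120 + 1} = -513 - \frac{3585}{1121} = - \frac{578658}{1121}$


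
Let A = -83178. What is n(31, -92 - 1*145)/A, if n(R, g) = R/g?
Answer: 31/19713186 ≈ 1.5726e-6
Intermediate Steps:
n(31, -92 - 1*145)/A = (31/(-92 - 1*145))/(-83178) = (31/(-92 - 145))*(-1/83178) = (31/(-237))*(-1/83178) = (31*(-1/237))*(-1/83178) = -31/237*(-1/83178) = 31/19713186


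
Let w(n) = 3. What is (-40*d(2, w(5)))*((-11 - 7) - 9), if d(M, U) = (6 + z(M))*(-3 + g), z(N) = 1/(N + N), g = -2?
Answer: -33750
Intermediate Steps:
z(N) = 1/(2*N)
d(M, U) = -30 - 5/(2*M) (d(M, U) = (6 + 1/(2*M))*(-3 - 2) = (6 + 1/(2*M))*(-5) = -30 - 5/(2*M))
(-40*d(2, w(5)))*((-11 - 7) - 9) = (-40*(-30 - 5/2/2))*((-11 - 7) - 9) = (-40*(-30 - 5/2*1/2))*(-18 - 9) = -40*(-30 - 5/4)*(-27) = -40*(-125/4)*(-27) = 1250*(-27) = -33750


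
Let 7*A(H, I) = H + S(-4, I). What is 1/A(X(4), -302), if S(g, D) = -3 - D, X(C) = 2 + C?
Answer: 7/305 ≈ 0.022951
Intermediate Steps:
A(H, I) = -3/7 - I/7 + H/7 (A(H, I) = (H + (-3 - I))/7 = (-3 + H - I)/7 = -3/7 - I/7 + H/7)
1/A(X(4), -302) = 1/(-3/7 - 1/7*(-302) + (2 + 4)/7) = 1/(-3/7 + 302/7 + (1/7)*6) = 1/(-3/7 + 302/7 + 6/7) = 1/(305/7) = 7/305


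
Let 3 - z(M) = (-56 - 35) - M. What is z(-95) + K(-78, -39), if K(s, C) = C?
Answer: -40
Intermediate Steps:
z(M) = 94 + M (z(M) = 3 - ((-56 - 35) - M) = 3 - (-91 - M) = 3 + (91 + M) = 94 + M)
z(-95) + K(-78, -39) = (94 - 95) - 39 = -1 - 39 = -40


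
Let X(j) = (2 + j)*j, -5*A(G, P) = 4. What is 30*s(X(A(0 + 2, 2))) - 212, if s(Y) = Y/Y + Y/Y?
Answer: -152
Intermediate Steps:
A(G, P) = -⅘ (A(G, P) = -⅕*4 = -⅘)
X(j) = j*(2 + j)
s(Y) = 2 (s(Y) = 1 + 1 = 2)
30*s(X(A(0 + 2, 2))) - 212 = 30*2 - 212 = 60 - 212 = -152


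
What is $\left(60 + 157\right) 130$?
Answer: $28210$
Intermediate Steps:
$\left(60 + 157\right) 130 = 217 \cdot 130 = 28210$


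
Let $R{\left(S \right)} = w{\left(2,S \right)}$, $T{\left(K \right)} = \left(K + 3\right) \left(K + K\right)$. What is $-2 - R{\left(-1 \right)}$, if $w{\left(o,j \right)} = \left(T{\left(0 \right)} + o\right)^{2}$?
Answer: $-6$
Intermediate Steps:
$T{\left(K \right)} = 2 K \left(3 + K\right)$ ($T{\left(K \right)} = \left(3 + K\right) 2 K = 2 K \left(3 + K\right)$)
$w{\left(o,j \right)} = o^{2}$ ($w{\left(o,j \right)} = \left(2 \cdot 0 \left(3 + 0\right) + o\right)^{2} = \left(2 \cdot 0 \cdot 3 + o\right)^{2} = \left(0 + o\right)^{2} = o^{2}$)
$R{\left(S \right)} = 4$ ($R{\left(S \right)} = 2^{2} = 4$)
$-2 - R{\left(-1 \right)} = -2 - 4 = -6$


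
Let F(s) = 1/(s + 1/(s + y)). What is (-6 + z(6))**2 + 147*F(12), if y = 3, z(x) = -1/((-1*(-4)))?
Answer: 148405/2896 ≈ 51.245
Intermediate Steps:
z(x) = -1/4
F(s) = 1/(s + 1/(3 + s)) (F(s) = 1/(s + 1/(s + 3)) = 1/(s + 1/(3 + s)))
(-6 + z(6))**2 + 147*F(12) = (-6 - 1/4)**2 + 147*((3 + 12)/(1 + 12**2 + 3*12)) = (-25/4)**2 + 147*(15/(1 + 144 + 36)) = 625/16 + 147*(15/181) = 625/16 + 2205/181 = 148405/2896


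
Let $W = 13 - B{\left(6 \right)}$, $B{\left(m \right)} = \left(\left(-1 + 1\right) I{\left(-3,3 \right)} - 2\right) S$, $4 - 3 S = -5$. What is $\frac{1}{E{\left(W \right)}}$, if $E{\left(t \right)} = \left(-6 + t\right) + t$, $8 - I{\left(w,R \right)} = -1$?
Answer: $\frac{1}{32} \approx 0.03125$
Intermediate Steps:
$S = 3$ ($S = \frac{4}{3} - - \frac{5}{3} = \frac{4}{3} + \frac{5}{3} = 3$)
$I{\left(w,R \right)} = 9$ ($I{\left(w,R \right)} = 8 - -1 = 8 + 1 = 9$)
$B{\left(m \right)} = -6$ ($B{\left(m \right)} = \left(\left(-1 + 1\right) 9 - 2\right) 3 = \left(0 \cdot 9 - 2\right) 3 = \left(0 - 2\right) 3 = \left(-2\right) 3 = -6$)
$W = 19$ ($W = 13 - -6 = 13 + 6 = 19$)
$E{\left(t \right)} = -6 + 2 t$
$\frac{1}{E{\left(W \right)}} = \frac{1}{-6 + 2 \cdot 19} = \frac{1}{-6 + 38} = \frac{1}{32}$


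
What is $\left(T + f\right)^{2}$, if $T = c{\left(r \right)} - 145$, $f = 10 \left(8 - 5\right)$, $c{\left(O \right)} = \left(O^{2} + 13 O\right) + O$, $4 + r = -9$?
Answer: $16384$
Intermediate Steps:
$r = -13$ ($r = -4 - 9 = -13$)
$c{\left(O \right)} = O^{2} + 14 O$
$f = 30$ ($f = 10 \cdot 3 = 30$)
$T = -158$ ($T = - 13 \left(14 - 13\right) - 145 = \left(-13\right) 1 - 145 = -13 - 145 = -158$)
$\left(T + f\right)^{2} = \left(-158 + 30\right)^{2} = \left(-128\right)^{2} = 16384$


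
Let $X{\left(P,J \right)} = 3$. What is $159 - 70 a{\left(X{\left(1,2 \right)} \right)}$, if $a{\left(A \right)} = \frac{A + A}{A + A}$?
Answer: $89$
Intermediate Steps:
$a{\left(A \right)} = 1$ ($a{\left(A \right)} = \frac{2 A}{2 A} = 2 A \frac{1}{2 A} = 1$)
$159 - 70 a{\left(X{\left(1,2 \right)} \right)} = 159 - 70 = 89$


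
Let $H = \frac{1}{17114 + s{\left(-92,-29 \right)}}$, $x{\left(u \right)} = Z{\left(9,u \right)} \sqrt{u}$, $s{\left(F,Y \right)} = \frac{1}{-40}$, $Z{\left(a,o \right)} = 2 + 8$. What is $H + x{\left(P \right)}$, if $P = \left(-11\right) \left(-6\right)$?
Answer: $\frac{40}{684559} + 10 \sqrt{66} \approx 81.24$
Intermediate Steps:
$Z{\left(a,o \right)} = 10$
$P = 66$
$s{\left(F,Y \right)} = - \frac{1}{40}$
$x{\left(u \right)} = 10 \sqrt{u}$
$H = \frac{40}{684559}$ ($H = \frac{1}{17114 - \frac{1}{40}} = \frac{1}{\frac{684559}{40}} = \frac{40}{684559} \approx 5.8432 \cdot 10^{-5}$)
$H + x{\left(P \right)} = \frac{40}{684559} + 10 \sqrt{66}$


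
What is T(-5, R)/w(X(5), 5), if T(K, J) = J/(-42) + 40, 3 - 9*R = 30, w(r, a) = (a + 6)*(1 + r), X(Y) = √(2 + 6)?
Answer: -51/98 + 51*√2/49 ≈ 0.95153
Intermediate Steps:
X(Y) = 2*√2 (X(Y) = √8 = 2*√2)
w(r, a) = (1 + r)*(6 + a) (w(r, a) = (6 + a)*(1 + r) = (1 + r)*(6 + a))
R = -3 (R = ⅓ - ⅑*30 = ⅓ - 10/3 = -3)
T(K, J) = 40 - J/42 (T(K, J) = -J/42 + 40 = 40 - J/42)
T(-5, R)/w(X(5), 5) = (40 - 1/42*(-3))/(6 + 5 + 6*(2*√2) + 5*(2*√2)) = (40 + 1/14)/(6 + 5 + 12*√2 + 10*√2) = 561/(14*(11 + 22*√2))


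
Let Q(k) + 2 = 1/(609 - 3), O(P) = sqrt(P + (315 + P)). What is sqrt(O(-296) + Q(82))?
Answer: sqrt(-733866 + 367236*I*sqrt(277))/606 ≈ 2.717 + 3.0628*I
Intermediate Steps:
O(P) = sqrt(315 + 2*P)
Q(k) = -1211/606 (Q(k) = -2 + 1/(609 - 3) = -2 + 1/606 = -1211/606)
sqrt(O(-296) + Q(82)) = sqrt(sqrt(315 + 2*(-296)) - 1211/606) = sqrt(sqrt(315 - 592) - 1211/606) = sqrt(sqrt(-277) - 1211/606) = sqrt(I*sqrt(277) - 1211/606) = sqrt(-1211/606 + I*sqrt(277))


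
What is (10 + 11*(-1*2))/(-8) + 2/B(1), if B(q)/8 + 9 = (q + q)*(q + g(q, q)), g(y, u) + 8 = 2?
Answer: 113/76 ≈ 1.4868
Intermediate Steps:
g(y, u) = -6 (g(y, u) = -8 + 2 = -6)
B(q) = -72 + 16*q*(-6 + q) (B(q) = -72 + 8*((q + q)*(q - 6)) = -72 + 8*((2*q)*(-6 + q)) = -72 + 8*(2*q*(-6 + q)) = -72 + 16*q*(-6 + q))
(10 + 11*(-1*2))/(-8) + 2/B(1) = (10 + 11*(-1*2))/(-8) + 2/(-72 - 96*1 + 16*1²) = (10 + 11*(-2))*(-⅛) + 2/(-72 - 96 + 16*1) = (10 - 22)*(-⅛) + 2/(-72 - 96 + 16) = -12*(-⅛) + 2/(-152) = 3/2 + 2*(-1/152) = 3/2 - 1/76 = 113/76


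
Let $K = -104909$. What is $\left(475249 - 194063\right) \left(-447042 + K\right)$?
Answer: $-155200893886$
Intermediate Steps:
$\left(475249 - 194063\right) \left(-447042 + K\right) = \left(475249 - 194063\right) \left(-447042 - 104909\right) = 281186 \left(-551951\right) = -155200893886$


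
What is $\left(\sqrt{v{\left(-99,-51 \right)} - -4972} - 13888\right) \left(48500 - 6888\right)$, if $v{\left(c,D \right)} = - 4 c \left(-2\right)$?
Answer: $-577907456 + 83224 \sqrt{1045} \approx -5.7522 \cdot 10^{8}$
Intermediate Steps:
$v{\left(c,D \right)} = 8 c$
$\left(\sqrt{v{\left(-99,-51 \right)} - -4972} - 13888\right) \left(48500 - 6888\right) = \left(\sqrt{8 \left(-99\right) - -4972} - 13888\right) \left(48500 - 6888\right) = \left(\sqrt{-792 + 4972} + \left(-15491 + 1603\right)\right) 41612 = \left(\sqrt{4180} - 13888\right) 41612 = \left(2 \sqrt{1045} - 13888\right) 41612 = \left(-13888 + 2 \sqrt{1045}\right) 41612 = -577907456 + 83224 \sqrt{1045}$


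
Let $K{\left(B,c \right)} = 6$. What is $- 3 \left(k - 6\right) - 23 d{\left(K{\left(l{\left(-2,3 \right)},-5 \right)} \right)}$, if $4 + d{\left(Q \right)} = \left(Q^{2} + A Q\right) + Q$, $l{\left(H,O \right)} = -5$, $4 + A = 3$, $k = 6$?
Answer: $-736$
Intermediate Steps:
$A = -1$ ($A = -4 + 3 = -1$)
$d{\left(Q \right)} = -4 + Q^{2}$ ($d{\left(Q \right)} = -4 + \left(\left(Q^{2} - Q\right) + Q\right) = -4 + Q^{2}$)
$- 3 \left(k - 6\right) - 23 d{\left(K{\left(l{\left(-2,3 \right)},-5 \right)} \right)} = - 3 \left(6 - 6\right) - 23 \left(-4 + 6^{2}\right) = \left(-3\right) 0 - 23 \left(-4 + 36\right) = 0 - 736 = -736$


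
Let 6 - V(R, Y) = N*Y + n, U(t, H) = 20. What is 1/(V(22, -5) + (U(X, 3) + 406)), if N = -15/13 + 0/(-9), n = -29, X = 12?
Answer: 13/5918 ≈ 0.0021967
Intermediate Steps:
N = -15/13 (N = -15*1/13 + 0*(-1/9) = -15/13 + 0 = -15/13 ≈ -1.1538)
V(R, Y) = 35 + 15*Y/13 (V(R, Y) = 6 - (-15*Y/13 - 29) = 6 - (-29 - 15*Y/13) = 6 + (29 + 15*Y/13) = 35 + 15*Y/13)
1/(V(22, -5) + (U(X, 3) + 406)) = 1/((35 + (15/13)*(-5)) + (20 + 406)) = 1/((35 - 75/13) + 426) = 1/(380/13 + 426) = 1/(5918/13) = 13/5918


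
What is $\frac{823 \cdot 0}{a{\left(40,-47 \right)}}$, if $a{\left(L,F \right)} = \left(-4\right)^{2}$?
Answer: $0$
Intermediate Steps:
$a{\left(L,F \right)} = 16$
$\frac{823 \cdot 0}{a{\left(40,-47 \right)}} = \frac{823 \cdot 0}{16} = 0 \cdot \frac{1}{16} = 0$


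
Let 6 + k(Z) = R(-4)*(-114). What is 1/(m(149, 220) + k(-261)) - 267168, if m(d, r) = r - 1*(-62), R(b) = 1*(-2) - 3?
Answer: -226024127/846 ≈ -2.6717e+5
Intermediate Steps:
R(b) = -5 (R(b) = -2 - 3 = -5)
m(d, r) = 62 + r (m(d, r) = r + 62 = 62 + r)
k(Z) = 564 (k(Z) = -6 - 5*(-114) = -6 + 570 = 564)
1/(m(149, 220) + k(-261)) - 267168 = 1/((62 + 220) + 564) - 267168 = 1/(282 + 564) - 267168 = 1/846 - 267168 = -226024127/846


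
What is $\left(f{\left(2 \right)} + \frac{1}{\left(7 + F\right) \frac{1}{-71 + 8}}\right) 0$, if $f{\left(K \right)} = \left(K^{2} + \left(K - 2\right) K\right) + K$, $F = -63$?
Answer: $0$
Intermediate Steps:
$f{\left(K \right)} = K + K^{2} + K \left(-2 + K\right)$ ($f{\left(K \right)} = \left(K^{2} + \left(K - 2\right) K\right) + K = \left(K^{2} + \left(-2 + K\right) K\right) + K = \left(K^{2} + K \left(-2 + K\right)\right) + K = K + K^{2} + K \left(-2 + K\right)$)
$\left(f{\left(2 \right)} + \frac{1}{\left(7 + F\right) \frac{1}{-71 + 8}}\right) 0 = \left(2 \left(-1 + 2 \cdot 2\right) + \frac{1}{\left(7 - 63\right) \frac{1}{-71 + 8}}\right) 0 = \left(2 \left(-1 + 4\right) + \frac{1}{\left(-56\right) \frac{1}{-63}}\right) 0 = \left(2 \cdot 3 + \frac{1}{\left(-56\right) \left(- \frac{1}{63}\right)}\right) 0 = \left(6 + \frac{1}{\frac{8}{9}}\right) 0 = \left(6 + \frac{9}{8}\right) 0 = \frac{57}{8} \cdot 0 = 0$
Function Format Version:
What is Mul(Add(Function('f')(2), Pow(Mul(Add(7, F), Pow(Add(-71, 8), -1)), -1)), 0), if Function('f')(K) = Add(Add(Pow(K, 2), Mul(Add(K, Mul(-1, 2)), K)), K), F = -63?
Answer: 0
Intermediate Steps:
Function('f')(K) = Add(K, Pow(K, 2), Mul(K, Add(-2, K))) (Function('f')(K) = Add(Add(Pow(K, 2), Mul(Add(K, -2), K)), K) = Add(Add(Pow(K, 2), Mul(Add(-2, K), K)), K) = Add(Add(Pow(K, 2), Mul(K, Add(-2, K))), K) = Add(K, Pow(K, 2), Mul(K, Add(-2, K))))
Mul(Add(Function('f')(2), Pow(Mul(Add(7, F), Pow(Add(-71, 8), -1)), -1)), 0) = Mul(Add(Mul(2, Add(-1, Mul(2, 2))), Pow(Mul(Add(7, -63), Pow(Add(-71, 8), -1)), -1)), 0) = Mul(Add(Mul(2, Add(-1, 4)), Pow(Mul(-56, Pow(-63, -1)), -1)), 0) = Mul(Add(Mul(2, 3), Pow(Mul(-56, Rational(-1, 63)), -1)), 0) = Mul(Add(6, Pow(Rational(8, 9), -1)), 0) = Mul(Add(6, Rational(9, 8)), 0) = Mul(Rational(57, 8), 0) = 0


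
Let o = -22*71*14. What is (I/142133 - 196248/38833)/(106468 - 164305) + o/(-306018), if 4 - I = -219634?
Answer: 1164469010849579944/16281609924878893179 ≈ 0.071521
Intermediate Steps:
I = 219638 (I = 4 - 1*(-219634) = 4 + 219634 = 219638)
o = -21868 (o = -1562*14 = -21868)
(I/142133 - 196248/38833)/(106468 - 164305) + o/(-306018) = (219638/142133 - 196248/38833)/(106468 - 164305) - 21868/(-306018) = (219638*(1/142133) - 196248*1/38833)/(-57837) - 21868*(-1/306018) = (219638/142133 - 196248/38833)*(-1/57837) + 10934/153009 = -19364114530/5519450789*(-1/57837) + 10934/153009 = 19364114530/319228475283393 + 10934/153009 = 1164469010849579944/16281609924878893179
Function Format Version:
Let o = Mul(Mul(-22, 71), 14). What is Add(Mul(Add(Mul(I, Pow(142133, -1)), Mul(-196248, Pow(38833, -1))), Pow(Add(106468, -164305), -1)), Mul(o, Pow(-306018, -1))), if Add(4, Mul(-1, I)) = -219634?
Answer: Rational(1164469010849579944, 16281609924878893179) ≈ 0.071521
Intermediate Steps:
I = 219638 (I = Add(4, Mul(-1, -219634)) = Add(4, 219634) = 219638)
o = -21868 (o = Mul(-1562, 14) = -21868)
Add(Mul(Add(Mul(I, Pow(142133, -1)), Mul(-196248, Pow(38833, -1))), Pow(Add(106468, -164305), -1)), Mul(o, Pow(-306018, -1))) = Add(Mul(Add(Mul(219638, Pow(142133, -1)), Mul(-196248, Pow(38833, -1))), Pow(Add(106468, -164305), -1)), Mul(-21868, Pow(-306018, -1))) = Add(Mul(Add(Mul(219638, Rational(1, 142133)), Mul(-196248, Rational(1, 38833))), Pow(-57837, -1)), Mul(-21868, Rational(-1, 306018))) = Add(Mul(Add(Rational(219638, 142133), Rational(-196248, 38833)), Rational(-1, 57837)), Rational(10934, 153009)) = Add(Mul(Rational(-19364114530, 5519450789), Rational(-1, 57837)), Rational(10934, 153009)) = Add(Rational(19364114530, 319228475283393), Rational(10934, 153009)) = Rational(1164469010849579944, 16281609924878893179)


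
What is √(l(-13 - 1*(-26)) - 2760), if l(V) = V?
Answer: I*√2747 ≈ 52.412*I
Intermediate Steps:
√(l(-13 - 1*(-26)) - 2760) = √((-13 - 1*(-26)) - 2760) = √((-13 + 26) - 2760) = √(13 - 2760) = √(-2747) = I*√2747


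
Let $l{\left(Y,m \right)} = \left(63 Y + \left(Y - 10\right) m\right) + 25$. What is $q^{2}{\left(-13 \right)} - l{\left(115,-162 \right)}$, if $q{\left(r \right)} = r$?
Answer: $9909$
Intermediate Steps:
$l{\left(Y,m \right)} = 25 + 63 Y + m \left(-10 + Y\right)$ ($l{\left(Y,m \right)} = \left(63 Y + \left(-10 + Y\right) m\right) + 25 = \left(63 Y + m \left(-10 + Y\right)\right) + 25 = 25 + 63 Y + m \left(-10 + Y\right)$)
$q^{2}{\left(-13 \right)} - l{\left(115,-162 \right)} = \left(-13\right)^{2} - \left(25 - -1620 + 63 \cdot 115 + 115 \left(-162\right)\right) = 169 - \left(25 + 1620 + 7245 - 18630\right) = 169 - -9740 = 169 + 9740 = 9909$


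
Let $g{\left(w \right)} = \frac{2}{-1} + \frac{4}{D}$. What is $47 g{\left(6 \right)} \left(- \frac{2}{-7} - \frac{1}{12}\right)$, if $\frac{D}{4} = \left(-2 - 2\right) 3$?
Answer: $- \frac{19975}{1008} \approx -19.816$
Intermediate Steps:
$D = -48$ ($D = 4 \left(-2 - 2\right) 3 = 4 \left(\left(-4\right) 3\right) = 4 \left(-12\right) = -48$)
$g{\left(w \right)} = - \frac{25}{12}$ ($g{\left(w \right)} = \frac{2}{-1} + \frac{4}{-48} = 2 \left(-1\right) + 4 \left(- \frac{1}{48}\right) = -2 - \frac{1}{12} = - \frac{25}{12}$)
$47 g{\left(6 \right)} \left(- \frac{2}{-7} - \frac{1}{12}\right) = 47 \left(- \frac{25}{12}\right) \left(- \frac{2}{-7} - \frac{1}{12}\right) = - \frac{1175 \left(\left(-2\right) \left(- \frac{1}{7}\right) - \frac{1}{12}\right)}{12} = - \frac{1175 \left(\frac{2}{7} - \frac{1}{12}\right)}{12} = \left(- \frac{1175}{12}\right) \frac{17}{84} = - \frac{19975}{1008}$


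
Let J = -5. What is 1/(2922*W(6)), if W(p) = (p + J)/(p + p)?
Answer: 2/487 ≈ 0.0041068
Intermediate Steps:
W(p) = (-5 + p)/(2*p) (W(p) = (p - 5)/(p + p) = (-5 + p)/((2*p)) = (-5 + p)*(1/(2*p)) = (-5 + p)/(2*p))
1/(2922*W(6)) = 1/(2922*(((½)*(-5 + 6)/6))) = 1/(2922*(((½)*(⅙)*1))) = 1/(2922*(1/12)) = (1/2922)*12 = 2/487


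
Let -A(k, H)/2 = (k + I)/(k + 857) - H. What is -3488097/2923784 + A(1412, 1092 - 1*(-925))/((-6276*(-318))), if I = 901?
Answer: -1971092719882843/1655007053141016 ≈ -1.1910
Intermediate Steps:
A(k, H) = 2*H - 2*(901 + k)/(857 + k) (A(k, H) = -2*((k + 901)/(k + 857) - H) = -2*((901 + k)/(857 + k) - H) = -2*(-H + (901 + k)/(857 + k)) = 2*H - 2*(901 + k)/(857 + k))
-3488097/2923784 + A(1412, 1092 - 1*(-925))/((-6276*(-318))) = -3488097/2923784 + (2*(-901 - 1*1412 + 857*(1092 - 1*(-925)) + (1092 - 1*(-925))*1412)/(857 + 1412))/((-6276*(-318))) = -3488097*1/2923784 + (2*(-901 - 1412 + 857*(1092 + 925) + (1092 + 925)*1412)/2269)/1995768 = -3488097/2923784 + (2*(1/2269)*(-901 - 1412 + 857*2017 + 2017*1412))*(1/1995768) = -3488097/2923784 + (2*(1/2269)*(-901 - 1412 + 1728569 + 2848004))*(1/1995768) = -3488097/2923784 + (2*(1/2269)*4574260)*(1/1995768) = -3488097/2923784 + (9148520/2269)*(1/1995768) = -3488097/2923784 + 1143565/566049699 = -1971092719882843/1655007053141016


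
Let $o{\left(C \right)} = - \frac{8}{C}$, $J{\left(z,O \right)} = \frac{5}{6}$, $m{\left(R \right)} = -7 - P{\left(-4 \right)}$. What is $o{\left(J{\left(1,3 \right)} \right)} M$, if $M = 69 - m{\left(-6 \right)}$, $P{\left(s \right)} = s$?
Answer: $- \frac{3456}{5} \approx -691.2$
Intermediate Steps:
$m{\left(R \right)} = -3$ ($m{\left(R \right)} = -7 - -4 = -7 + 4 = -3$)
$J{\left(z,O \right)} = \frac{5}{6}$ ($J{\left(z,O \right)} = 5 \cdot \frac{1}{6} = \frac{5}{6}$)
$M = 72$ ($M = 69 - -3 = 69 + 3 = 72$)
$o{\left(J{\left(1,3 \right)} \right)} M = - \frac{8}{\frac{5}{6}} \cdot 72 = \left(-8\right) \frac{6}{5} \cdot 72 = \left(- \frac{48}{5}\right) 72 = - \frac{3456}{5}$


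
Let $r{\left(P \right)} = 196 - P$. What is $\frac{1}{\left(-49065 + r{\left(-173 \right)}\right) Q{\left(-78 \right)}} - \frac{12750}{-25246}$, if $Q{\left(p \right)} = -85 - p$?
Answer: $\frac{2173071623}{4302827256} \approx 0.50503$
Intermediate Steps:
$\frac{1}{\left(-49065 + r{\left(-173 \right)}\right) Q{\left(-78 \right)}} - \frac{12750}{-25246} = \frac{1}{\left(-49065 + \left(196 - -173\right)\right) \left(-85 - -78\right)} - \frac{12750}{-25246} = \frac{1}{\left(-49065 + \left(196 + 173\right)\right) \left(-85 + 78\right)} - - \frac{6375}{12623} = \frac{1}{\left(-49065 + 369\right) \left(-7\right)} + \frac{6375}{12623} = \frac{1}{-48696} \left(- \frac{1}{7}\right) + \frac{6375}{12623} = \left(- \frac{1}{48696}\right) \left(- \frac{1}{7}\right) + \frac{6375}{12623} = \frac{1}{340872} + \frac{6375}{12623} = \frac{2173071623}{4302827256}$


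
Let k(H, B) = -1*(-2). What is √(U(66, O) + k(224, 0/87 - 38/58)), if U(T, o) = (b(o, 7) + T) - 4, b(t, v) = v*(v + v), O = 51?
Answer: 9*√2 ≈ 12.728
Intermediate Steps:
b(t, v) = 2*v² (b(t, v) = v*(2*v) = 2*v²)
k(H, B) = 2
U(T, o) = 94 + T (U(T, o) = (2*7² + T) - 4 = (2*49 + T) - 4 = (98 + T) - 4 = 94 + T)
√(U(66, O) + k(224, 0/87 - 38/58)) = √((94 + 66) + 2) = √(160 + 2) = √162 = 9*√2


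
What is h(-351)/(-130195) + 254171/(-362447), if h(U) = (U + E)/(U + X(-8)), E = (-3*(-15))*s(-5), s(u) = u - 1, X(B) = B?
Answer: -11880178890442/16940774592235 ≈ -0.70128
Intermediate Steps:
s(u) = -1 + u
E = -270 (E = (-3*(-15))*(-1 - 5) = 45*(-6) = -270)
h(U) = (-270 + U)/(-8 + U) (h(U) = (U - 270)/(U - 8) = (-270 + U)/(-8 + U))
h(-351)/(-130195) + 254171/(-362447) = ((-270 - 351)/(-8 - 351))/(-130195) + 254171/(-362447) = (-621/(-359))*(-1/130195) + 254171*(-1/362447) = -1/359*(-621)*(-1/130195) - 254171/362447 = (621/359)*(-1/130195) - 254171/362447 = -621/46740005 - 254171/362447 = -11880178890442/16940774592235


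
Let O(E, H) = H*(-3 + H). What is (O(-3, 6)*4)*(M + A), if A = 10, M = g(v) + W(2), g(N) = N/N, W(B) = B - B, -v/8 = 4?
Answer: 792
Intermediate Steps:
v = -32 (v = -8*4 = -32)
W(B) = 0
g(N) = 1
M = 1 (M = 1 + 0 = 1)
(O(-3, 6)*4)*(M + A) = ((6*(-3 + 6))*4)*(1 + 10) = ((6*3)*4)*11 = (18*4)*11 = 72*11 = 792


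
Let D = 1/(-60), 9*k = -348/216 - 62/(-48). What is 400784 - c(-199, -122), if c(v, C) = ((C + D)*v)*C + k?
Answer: 10896459127/3240 ≈ 3.3631e+6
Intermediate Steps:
k = -23/648 (k = (-348/216 - 62/(-48))/9 = (-348*1/216 - 62*(-1/48))/9 = (-29/18 + 31/24)/9 = (⅑)*(-23/72) = -23/648 ≈ -0.035494)
D = -1/60 ≈ -0.016667
c(v, C) = -23/648 + C*v*(-1/60 + C) (c(v, C) = ((C - 1/60)*v)*C - 23/648 = ((-1/60 + C)*v)*C - 23/648 = (v*(-1/60 + C))*C - 23/648 = C*v*(-1/60 + C) - 23/648 = -23/648 + C*v*(-1/60 + C))
400784 - c(-199, -122) = 400784 - (-23/648 - 199*(-122)² - 1/60*(-122)*(-199)) = 400784 - (-23/648 - 199*14884 - 12139/30) = 400784 - (-23/648 - 2961916 - 12139/30) = 400784 - 1*(-9597918967/3240) = 400784 + 9597918967/3240 = 10896459127/3240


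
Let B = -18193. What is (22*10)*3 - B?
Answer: 18853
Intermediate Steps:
(22*10)*3 - B = (22*10)*3 - 1*(-18193) = 220*3 + 18193 = 660 + 18193 = 18853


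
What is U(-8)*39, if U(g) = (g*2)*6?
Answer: -3744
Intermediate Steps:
U(g) = 12*g (U(g) = (2*g)*6 = 12*g)
U(-8)*39 = (12*(-8))*39 = -96*39 = -3744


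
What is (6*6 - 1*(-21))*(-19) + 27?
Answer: -1056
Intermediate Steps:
(6*6 - 1*(-21))*(-19) + 27 = (36 + 21)*(-19) + 27 = 57*(-19) + 27 = -1083 + 27 = -1056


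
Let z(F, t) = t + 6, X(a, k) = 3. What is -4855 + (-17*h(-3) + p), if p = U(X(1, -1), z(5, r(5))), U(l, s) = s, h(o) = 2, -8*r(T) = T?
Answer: -39069/8 ≈ -4883.6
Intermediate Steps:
r(T) = -T/8
z(F, t) = 6 + t
p = 43/8 (p = 6 - ⅛*5 = 6 - 5/8 = 43/8 ≈ 5.3750)
-4855 + (-17*h(-3) + p) = -4855 + (-17*2 + 43/8) = -4855 + (-34 + 43/8) = -4855 - 229/8 = -39069/8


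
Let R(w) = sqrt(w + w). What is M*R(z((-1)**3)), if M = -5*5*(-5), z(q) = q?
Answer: 125*I*sqrt(2) ≈ 176.78*I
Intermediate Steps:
M = 125 (M = -25*(-5) = 125)
R(w) = sqrt(2)*sqrt(w) (R(w) = sqrt(2*w) = sqrt(2)*sqrt(w))
M*R(z((-1)**3)) = 125*(sqrt(2)*sqrt((-1)**3)) = 125*(sqrt(2)*sqrt(-1)) = 125*(sqrt(2)*I) = 125*(I*sqrt(2)) = 125*I*sqrt(2)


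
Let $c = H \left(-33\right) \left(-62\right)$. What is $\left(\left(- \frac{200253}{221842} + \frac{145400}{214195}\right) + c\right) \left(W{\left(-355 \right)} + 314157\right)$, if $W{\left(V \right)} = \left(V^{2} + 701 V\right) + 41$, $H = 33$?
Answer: $\frac{61396066537310767268}{4751744719} \approx 1.2921 \cdot 10^{10}$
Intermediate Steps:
$c = 67518$ ($c = 33 \left(-33\right) \left(-62\right) = \left(-1089\right) \left(-62\right) = 67518$)
$W{\left(V \right)} = 41 + V^{2} + 701 V$
$\left(\left(- \frac{200253}{221842} + \frac{145400}{214195}\right) + c\right) \left(W{\left(-355 \right)} + 314157\right) = \left(\left(- \frac{200253}{221842} + \frac{145400}{214195}\right) + 67518\right) \left(\left(41 + \left(-355\right)^{2} + 701 \left(-355\right)\right) + 314157\right) = \left(\left(\left(-200253\right) \frac{1}{221842} + 145400 \cdot \frac{1}{214195}\right) + 67518\right) \left(\left(41 + 126025 - 248855\right) + 314157\right) = \left(\left(- \frac{200253}{221842} + \frac{29080}{42839}\right) + 67518\right) \left(-122789 + 314157\right) = \left(- \frac{2127472907}{9503489438} + 67518\right) 191368 = \frac{641654472401977}{9503489438} \cdot 191368 = \frac{61396066537310767268}{4751744719}$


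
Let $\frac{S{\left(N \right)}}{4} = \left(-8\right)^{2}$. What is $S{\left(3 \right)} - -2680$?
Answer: $2936$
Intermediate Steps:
$S{\left(N \right)} = 256$ ($S{\left(N \right)} = 4 \left(-8\right)^{2} = 4 \cdot 64 = 256$)
$S{\left(3 \right)} - -2680 = 256 - -2680 = 256 + 2680 = 2936$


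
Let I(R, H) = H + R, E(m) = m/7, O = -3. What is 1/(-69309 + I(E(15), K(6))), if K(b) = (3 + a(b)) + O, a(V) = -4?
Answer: -7/485176 ≈ -1.4428e-5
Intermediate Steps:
E(m) = m/7 (E(m) = m*(1/7) = m/7)
K(b) = -4 (K(b) = (3 - 4) - 3 = -1 - 3 = -4)
1/(-69309 + I(E(15), K(6))) = 1/(-69309 + (-4 + (1/7)*15)) = 1/(-69309 + (-4 + 15/7)) = 1/(-69309 - 13/7) = 1/(-485176/7) = -7/485176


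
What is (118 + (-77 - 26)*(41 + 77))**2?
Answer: 144865296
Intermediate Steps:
(118 + (-77 - 26)*(41 + 77))**2 = (118 - 103*118)**2 = (118 - 12154)**2 = (-12036)**2 = 144865296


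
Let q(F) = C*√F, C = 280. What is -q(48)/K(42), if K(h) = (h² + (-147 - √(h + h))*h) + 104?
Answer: -14112*√7/919673 + 241136*√3/919673 ≈ 0.41354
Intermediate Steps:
q(F) = 280*√F
K(h) = 104 + h² + h*(-147 - √2*√h) (K(h) = (h² + (-147 - √(2*h))*h) + 104 = (h² + (-147 - √2*√h)*h) + 104 = (h² + h*(-147 - √2*√h)) + 104 = 104 + h² + h*(-147 - √2*√h))
-q(48)/K(42) = -280*√48/(104 + 42² - 147*42 - √2*42^(3/2)) = -280*(4*√3)/(104 + 1764 - 6174 - √2*42*√42) = -1120*√3/(104 + 1764 - 6174 - 84*√21) = -1120*√3/(-4306 - 84*√21)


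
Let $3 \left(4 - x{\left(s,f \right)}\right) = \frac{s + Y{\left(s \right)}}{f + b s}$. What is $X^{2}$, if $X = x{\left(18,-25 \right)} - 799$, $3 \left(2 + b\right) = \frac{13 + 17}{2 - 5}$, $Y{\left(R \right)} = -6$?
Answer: $\frac{9252708481}{14641} \approx 6.3197 \cdot 10^{5}$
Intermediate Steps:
$b = - \frac{16}{3}$ ($b = -2 + \frac{\left(13 + 17\right) \frac{1}{2 - 5}}{3} = -2 + \frac{30 \frac{1}{-3}}{3} = -2 + \frac{30 \left(- \frac{1}{3}\right)}{3} = -2 + \frac{1}{3} \left(-10\right) = -2 - \frac{10}{3} = - \frac{16}{3} \approx -5.3333$)
$x{\left(s,f \right)} = 4 - \frac{-6 + s}{3 \left(f - \frac{16 s}{3}\right)}$ ($x{\left(s,f \right)} = 4 - \frac{\left(s - 6\right) \frac{1}{f - \frac{16 s}{3}}}{3} = 4 - \frac{\left(-6 + s\right) \frac{1}{f - \frac{16 s}{3}}}{3} = 4 - \frac{\frac{1}{f - \frac{16 s}{3}} \left(-6 + s\right)}{3} = 4 - \frac{-6 + s}{3 \left(f - \frac{16 s}{3}\right)}$)
$X = - \frac{96191}{121}$ ($X = \frac{6 - 1170 + 12 \left(-25\right)}{\left(-16\right) 18 + 3 \left(-25\right)} - 799 = \frac{6 - 1170 - 300}{-288 - 75} - 799 = \frac{1}{-363} \left(-1464\right) - 799 = \left(- \frac{1}{363}\right) \left(-1464\right) - 799 = \frac{488}{121} - 799 = - \frac{96191}{121} \approx -794.97$)
$X^{2} = \left(- \frac{96191}{121}\right)^{2} = \frac{9252708481}{14641}$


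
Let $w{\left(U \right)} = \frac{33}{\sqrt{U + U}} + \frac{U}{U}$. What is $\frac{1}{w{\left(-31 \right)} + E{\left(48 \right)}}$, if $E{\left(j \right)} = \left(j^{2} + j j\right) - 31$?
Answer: $\frac{94612}{433134099} + \frac{11 i \sqrt{62}}{433134099} \approx 0.00021844 + 1.9997 \cdot 10^{-7} i$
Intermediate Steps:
$w{\left(U \right)} = 1 + \frac{33 \sqrt{2}}{2 \sqrt{U}}$ ($w{\left(U \right)} = \frac{33}{\sqrt{2 U}} + 1 = \frac{33}{\sqrt{2} \sqrt{U}} + 1 = 33 \frac{\sqrt{2}}{2 \sqrt{U}} + 1 = \frac{33 \sqrt{2}}{2 \sqrt{U}} + 1 = 1 + \frac{33 \sqrt{2}}{2 \sqrt{U}}$)
$E{\left(j \right)} = -31 + 2 j^{2}$ ($E{\left(j \right)} = \left(j^{2} + j^{2}\right) - 31 = 2 j^{2} - 31 = -31 + 2 j^{2}$)
$\frac{1}{w{\left(-31 \right)} + E{\left(48 \right)}} = \frac{1}{\left(1 + \frac{33 \sqrt{2}}{2 i \sqrt{31}}\right) - \left(31 - 2 \cdot 48^{2}\right)} = \frac{1}{\left(1 + \frac{33 \sqrt{2} \left(- \frac{i \sqrt{31}}{31}\right)}{2}\right) + \left(-31 + 2 \cdot 2304\right)} = \frac{1}{\left(1 - \frac{33 i \sqrt{62}}{62}\right) + \left(-31 + 4608\right)} = \frac{1}{\left(1 - \frac{33 i \sqrt{62}}{62}\right) + 4577} = \frac{1}{4578 - \frac{33 i \sqrt{62}}{62}}$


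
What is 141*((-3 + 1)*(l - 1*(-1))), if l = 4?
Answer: -1410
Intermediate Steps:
141*((-3 + 1)*(l - 1*(-1))) = 141*((-3 + 1)*(4 - 1*(-1))) = 141*(-2*(4 + 1)) = 141*(-2*5) = 141*(-10) = -1410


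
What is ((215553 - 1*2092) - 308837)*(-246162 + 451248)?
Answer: -19560282336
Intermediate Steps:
((215553 - 1*2092) - 308837)*(-246162 + 451248) = ((215553 - 2092) - 308837)*205086 = (213461 - 308837)*205086 = -95376*205086 = -19560282336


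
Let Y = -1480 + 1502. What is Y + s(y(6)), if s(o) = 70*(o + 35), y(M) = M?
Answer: 2892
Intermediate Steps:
Y = 22
s(o) = 2450 + 70*o (s(o) = 70*(35 + o) = 2450 + 70*o)
Y + s(y(6)) = 22 + (2450 + 70*6) = 22 + (2450 + 420) = 22 + 2870 = 2892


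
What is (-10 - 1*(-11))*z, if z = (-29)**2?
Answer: 841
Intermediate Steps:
z = 841
(-10 - 1*(-11))*z = (-10 - 1*(-11))*841 = (-10 + 11)*841 = 1*841 = 841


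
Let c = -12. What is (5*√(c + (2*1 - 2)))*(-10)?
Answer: -100*I*√3 ≈ -173.21*I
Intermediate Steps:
(5*√(c + (2*1 - 2)))*(-10) = (5*√(-12 + (2*1 - 2)))*(-10) = (5*√(-12 + (2 - 2)))*(-10) = (5*√(-12 + 0))*(-10) = (5*√(-12))*(-10) = (5*(2*I*√3))*(-10) = (10*I*√3)*(-10) = -100*I*√3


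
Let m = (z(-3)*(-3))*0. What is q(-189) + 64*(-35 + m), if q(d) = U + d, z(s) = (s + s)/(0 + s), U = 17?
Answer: -2412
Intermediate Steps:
z(s) = 2 (z(s) = (2*s)/s = 2)
q(d) = 17 + d
m = 0 (m = (2*(-3))*0 = -6*0 = 0)
q(-189) + 64*(-35 + m) = (17 - 189) + 64*(-35 + 0) = -172 + 64*(-35) = -172 - 2240 = -2412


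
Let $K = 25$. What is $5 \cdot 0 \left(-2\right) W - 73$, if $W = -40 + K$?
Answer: $-73$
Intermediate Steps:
$W = -15$ ($W = -40 + 25 = -15$)
$5 \cdot 0 \left(-2\right) W - 73 = 5 \cdot 0 \left(-2\right) \left(-15\right) - 73 = 0 \left(-2\right) \left(-15\right) - 73 = 0 \left(-15\right) - 73 = 0 - 73 = -73$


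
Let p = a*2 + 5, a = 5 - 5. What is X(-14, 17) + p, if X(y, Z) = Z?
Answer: 22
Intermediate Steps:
a = 0
p = 5 (p = 0*2 + 5 = 0 + 5 = 5)
X(-14, 17) + p = 17 + 5 = 22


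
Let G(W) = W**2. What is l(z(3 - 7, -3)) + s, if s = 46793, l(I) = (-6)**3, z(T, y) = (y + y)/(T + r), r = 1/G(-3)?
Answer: 46577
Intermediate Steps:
r = 1/9 (r = 1/((-3)**2) = 1/9 ≈ 0.11111)
z(T, y) = 2*y/(1/9 + T) (z(T, y) = (y + y)/(T + 1/9) = (2*y)/(1/9 + T) = 2*y/(1/9 + T))
l(I) = -216
l(z(3 - 7, -3)) + s = -216 + 46793 = 46577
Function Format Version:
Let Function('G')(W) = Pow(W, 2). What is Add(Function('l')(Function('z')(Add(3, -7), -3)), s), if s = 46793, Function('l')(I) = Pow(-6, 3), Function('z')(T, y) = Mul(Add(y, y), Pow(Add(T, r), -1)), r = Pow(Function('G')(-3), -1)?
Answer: 46577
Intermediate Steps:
r = Rational(1, 9) (r = Pow(Pow(-3, 2), -1) = Pow(9, -1) = Rational(1, 9) ≈ 0.11111)
Function('z')(T, y) = Mul(2, y, Pow(Add(Rational(1, 9), T), -1)) (Function('z')(T, y) = Mul(Add(y, y), Pow(Add(T, Rational(1, 9)), -1)) = Mul(Mul(2, y), Pow(Add(Rational(1, 9), T), -1)) = Mul(2, y, Pow(Add(Rational(1, 9), T), -1)))
Function('l')(I) = -216
Add(Function('l')(Function('z')(Add(3, -7), -3)), s) = Add(-216, 46793) = 46577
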